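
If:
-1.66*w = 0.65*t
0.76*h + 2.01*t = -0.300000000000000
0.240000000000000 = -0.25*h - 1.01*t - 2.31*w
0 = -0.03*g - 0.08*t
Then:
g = -0.68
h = -1.07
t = 0.25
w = -0.10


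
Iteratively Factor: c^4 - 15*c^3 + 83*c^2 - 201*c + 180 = (c - 3)*(c^3 - 12*c^2 + 47*c - 60) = (c - 5)*(c - 3)*(c^2 - 7*c + 12) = (c - 5)*(c - 3)^2*(c - 4)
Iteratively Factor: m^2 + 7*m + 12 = (m + 3)*(m + 4)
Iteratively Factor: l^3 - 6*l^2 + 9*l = (l - 3)*(l^2 - 3*l) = (l - 3)^2*(l)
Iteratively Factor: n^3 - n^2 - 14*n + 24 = (n + 4)*(n^2 - 5*n + 6) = (n - 2)*(n + 4)*(n - 3)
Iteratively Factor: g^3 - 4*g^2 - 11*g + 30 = (g - 2)*(g^2 - 2*g - 15) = (g - 2)*(g + 3)*(g - 5)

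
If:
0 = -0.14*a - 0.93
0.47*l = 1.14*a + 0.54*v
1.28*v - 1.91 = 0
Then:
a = -6.64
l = -14.40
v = 1.49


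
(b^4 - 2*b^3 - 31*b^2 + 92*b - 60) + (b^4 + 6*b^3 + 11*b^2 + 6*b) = 2*b^4 + 4*b^3 - 20*b^2 + 98*b - 60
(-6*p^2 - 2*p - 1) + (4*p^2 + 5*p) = -2*p^2 + 3*p - 1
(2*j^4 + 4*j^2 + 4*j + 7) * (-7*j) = -14*j^5 - 28*j^3 - 28*j^2 - 49*j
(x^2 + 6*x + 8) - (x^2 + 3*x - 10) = 3*x + 18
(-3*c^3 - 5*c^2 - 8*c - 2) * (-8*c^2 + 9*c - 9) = 24*c^5 + 13*c^4 + 46*c^3 - 11*c^2 + 54*c + 18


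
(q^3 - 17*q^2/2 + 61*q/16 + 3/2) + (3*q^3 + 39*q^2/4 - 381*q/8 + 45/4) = 4*q^3 + 5*q^2/4 - 701*q/16 + 51/4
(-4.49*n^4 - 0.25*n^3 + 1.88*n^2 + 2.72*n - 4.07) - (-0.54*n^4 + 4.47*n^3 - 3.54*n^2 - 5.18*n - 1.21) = -3.95*n^4 - 4.72*n^3 + 5.42*n^2 + 7.9*n - 2.86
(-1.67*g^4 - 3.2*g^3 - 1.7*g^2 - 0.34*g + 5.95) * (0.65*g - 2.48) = -1.0855*g^5 + 2.0616*g^4 + 6.831*g^3 + 3.995*g^2 + 4.7107*g - 14.756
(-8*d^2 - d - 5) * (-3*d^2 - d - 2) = 24*d^4 + 11*d^3 + 32*d^2 + 7*d + 10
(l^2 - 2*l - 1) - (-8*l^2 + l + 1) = 9*l^2 - 3*l - 2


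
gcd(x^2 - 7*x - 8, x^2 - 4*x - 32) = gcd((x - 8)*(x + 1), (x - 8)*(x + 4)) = x - 8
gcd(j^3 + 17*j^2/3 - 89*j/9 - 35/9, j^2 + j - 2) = 1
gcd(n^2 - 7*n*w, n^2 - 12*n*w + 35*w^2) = -n + 7*w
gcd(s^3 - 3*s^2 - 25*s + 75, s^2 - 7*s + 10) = s - 5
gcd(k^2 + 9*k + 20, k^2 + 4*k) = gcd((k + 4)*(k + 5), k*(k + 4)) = k + 4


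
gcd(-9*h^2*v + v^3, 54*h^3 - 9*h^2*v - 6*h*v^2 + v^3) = -9*h^2 + v^2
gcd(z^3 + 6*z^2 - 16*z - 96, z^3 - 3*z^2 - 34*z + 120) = z^2 + 2*z - 24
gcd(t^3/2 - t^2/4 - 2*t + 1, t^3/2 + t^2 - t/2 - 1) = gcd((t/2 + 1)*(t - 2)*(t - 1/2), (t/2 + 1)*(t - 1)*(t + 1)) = t + 2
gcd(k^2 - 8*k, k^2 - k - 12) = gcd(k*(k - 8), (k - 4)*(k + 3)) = 1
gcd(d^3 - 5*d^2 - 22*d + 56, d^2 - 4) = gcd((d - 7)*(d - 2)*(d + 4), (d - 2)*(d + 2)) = d - 2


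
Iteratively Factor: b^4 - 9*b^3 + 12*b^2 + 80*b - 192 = (b + 3)*(b^3 - 12*b^2 + 48*b - 64) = (b - 4)*(b + 3)*(b^2 - 8*b + 16) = (b - 4)^2*(b + 3)*(b - 4)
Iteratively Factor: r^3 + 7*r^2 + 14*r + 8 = (r + 2)*(r^2 + 5*r + 4) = (r + 1)*(r + 2)*(r + 4)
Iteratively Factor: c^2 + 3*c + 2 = (c + 1)*(c + 2)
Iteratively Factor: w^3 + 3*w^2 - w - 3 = (w + 1)*(w^2 + 2*w - 3) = (w - 1)*(w + 1)*(w + 3)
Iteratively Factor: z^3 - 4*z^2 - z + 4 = (z + 1)*(z^2 - 5*z + 4) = (z - 1)*(z + 1)*(z - 4)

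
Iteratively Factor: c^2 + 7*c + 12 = (c + 4)*(c + 3)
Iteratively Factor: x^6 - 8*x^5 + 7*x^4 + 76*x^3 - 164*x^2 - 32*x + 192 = (x - 2)*(x^5 - 6*x^4 - 5*x^3 + 66*x^2 - 32*x - 96) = (x - 4)*(x - 2)*(x^4 - 2*x^3 - 13*x^2 + 14*x + 24) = (x - 4)*(x - 2)^2*(x^3 - 13*x - 12) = (x - 4)*(x - 2)^2*(x + 1)*(x^2 - x - 12) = (x - 4)*(x - 2)^2*(x + 1)*(x + 3)*(x - 4)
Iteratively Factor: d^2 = (d)*(d)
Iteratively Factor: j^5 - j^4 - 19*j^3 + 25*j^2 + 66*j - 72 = (j - 3)*(j^4 + 2*j^3 - 13*j^2 - 14*j + 24) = (j - 3)*(j + 2)*(j^3 - 13*j + 12) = (j - 3)^2*(j + 2)*(j^2 + 3*j - 4) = (j - 3)^2*(j + 2)*(j + 4)*(j - 1)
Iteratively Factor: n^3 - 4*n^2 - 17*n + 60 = (n + 4)*(n^2 - 8*n + 15) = (n - 3)*(n + 4)*(n - 5)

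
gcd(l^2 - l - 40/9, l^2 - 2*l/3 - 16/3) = l - 8/3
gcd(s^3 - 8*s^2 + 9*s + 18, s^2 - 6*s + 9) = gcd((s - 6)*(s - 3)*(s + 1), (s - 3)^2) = s - 3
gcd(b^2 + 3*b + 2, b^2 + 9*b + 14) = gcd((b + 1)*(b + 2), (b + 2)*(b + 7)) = b + 2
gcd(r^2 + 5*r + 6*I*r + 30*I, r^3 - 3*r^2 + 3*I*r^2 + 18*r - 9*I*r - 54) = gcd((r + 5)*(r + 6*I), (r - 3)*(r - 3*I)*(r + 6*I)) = r + 6*I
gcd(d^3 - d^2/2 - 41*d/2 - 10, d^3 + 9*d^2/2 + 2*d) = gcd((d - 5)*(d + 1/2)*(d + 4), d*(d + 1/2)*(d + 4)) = d^2 + 9*d/2 + 2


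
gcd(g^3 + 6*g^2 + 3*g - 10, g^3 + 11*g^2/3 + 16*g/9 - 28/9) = g + 2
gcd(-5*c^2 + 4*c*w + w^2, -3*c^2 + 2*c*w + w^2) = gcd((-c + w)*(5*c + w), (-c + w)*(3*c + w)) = -c + w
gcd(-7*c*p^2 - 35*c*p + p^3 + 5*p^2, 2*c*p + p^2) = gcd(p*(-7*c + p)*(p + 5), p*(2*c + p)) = p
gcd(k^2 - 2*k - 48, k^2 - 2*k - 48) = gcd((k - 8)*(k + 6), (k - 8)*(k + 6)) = k^2 - 2*k - 48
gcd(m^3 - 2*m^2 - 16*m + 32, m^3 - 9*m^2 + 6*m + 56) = m - 4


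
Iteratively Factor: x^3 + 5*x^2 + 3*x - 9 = (x - 1)*(x^2 + 6*x + 9) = (x - 1)*(x + 3)*(x + 3)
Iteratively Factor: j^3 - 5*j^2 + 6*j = (j)*(j^2 - 5*j + 6) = j*(j - 3)*(j - 2)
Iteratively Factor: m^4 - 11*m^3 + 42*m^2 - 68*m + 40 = (m - 2)*(m^3 - 9*m^2 + 24*m - 20) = (m - 5)*(m - 2)*(m^2 - 4*m + 4) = (m - 5)*(m - 2)^2*(m - 2)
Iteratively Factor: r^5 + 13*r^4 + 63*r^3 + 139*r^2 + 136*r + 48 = (r + 4)*(r^4 + 9*r^3 + 27*r^2 + 31*r + 12) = (r + 3)*(r + 4)*(r^3 + 6*r^2 + 9*r + 4) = (r + 1)*(r + 3)*(r + 4)*(r^2 + 5*r + 4) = (r + 1)^2*(r + 3)*(r + 4)*(r + 4)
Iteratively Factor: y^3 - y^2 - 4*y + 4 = (y - 1)*(y^2 - 4) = (y - 2)*(y - 1)*(y + 2)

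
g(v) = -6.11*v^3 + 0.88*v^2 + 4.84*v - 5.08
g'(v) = -18.33*v^2 + 1.76*v + 4.84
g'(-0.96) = -13.74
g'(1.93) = -60.04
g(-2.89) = 135.76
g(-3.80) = 324.50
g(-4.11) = 414.09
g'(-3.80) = -266.53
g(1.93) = -36.39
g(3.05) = -155.49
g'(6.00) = -644.48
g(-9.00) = 4476.83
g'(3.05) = -160.31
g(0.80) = -3.77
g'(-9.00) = -1495.73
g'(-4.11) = -312.03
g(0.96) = -5.03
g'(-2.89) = -153.34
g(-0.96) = -3.51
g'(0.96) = -10.36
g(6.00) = -1264.12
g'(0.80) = -5.48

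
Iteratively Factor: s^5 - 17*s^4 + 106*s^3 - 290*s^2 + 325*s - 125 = (s - 5)*(s^4 - 12*s^3 + 46*s^2 - 60*s + 25) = (s - 5)^2*(s^3 - 7*s^2 + 11*s - 5) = (s - 5)^3*(s^2 - 2*s + 1) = (s - 5)^3*(s - 1)*(s - 1)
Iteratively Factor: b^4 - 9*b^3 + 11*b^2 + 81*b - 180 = (b - 4)*(b^3 - 5*b^2 - 9*b + 45) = (b - 4)*(b + 3)*(b^2 - 8*b + 15) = (b - 4)*(b - 3)*(b + 3)*(b - 5)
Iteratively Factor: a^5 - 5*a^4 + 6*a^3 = (a - 2)*(a^4 - 3*a^3) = a*(a - 2)*(a^3 - 3*a^2) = a*(a - 3)*(a - 2)*(a^2) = a^2*(a - 3)*(a - 2)*(a)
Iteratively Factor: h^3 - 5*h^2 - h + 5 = (h - 5)*(h^2 - 1) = (h - 5)*(h - 1)*(h + 1)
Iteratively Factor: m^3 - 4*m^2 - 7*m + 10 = (m + 2)*(m^2 - 6*m + 5) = (m - 5)*(m + 2)*(m - 1)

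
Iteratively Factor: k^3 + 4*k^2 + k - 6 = (k + 2)*(k^2 + 2*k - 3) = (k + 2)*(k + 3)*(k - 1)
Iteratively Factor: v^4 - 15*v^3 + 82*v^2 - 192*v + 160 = (v - 4)*(v^3 - 11*v^2 + 38*v - 40) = (v - 5)*(v - 4)*(v^2 - 6*v + 8) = (v - 5)*(v - 4)^2*(v - 2)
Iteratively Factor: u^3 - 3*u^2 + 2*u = (u)*(u^2 - 3*u + 2) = u*(u - 1)*(u - 2)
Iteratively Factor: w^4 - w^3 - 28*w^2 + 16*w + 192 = (w + 4)*(w^3 - 5*w^2 - 8*w + 48) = (w - 4)*(w + 4)*(w^2 - w - 12) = (w - 4)*(w + 3)*(w + 4)*(w - 4)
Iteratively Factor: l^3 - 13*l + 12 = (l - 3)*(l^2 + 3*l - 4) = (l - 3)*(l + 4)*(l - 1)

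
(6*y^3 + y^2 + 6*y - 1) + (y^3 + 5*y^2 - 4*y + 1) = 7*y^3 + 6*y^2 + 2*y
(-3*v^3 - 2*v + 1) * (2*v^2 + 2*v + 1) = -6*v^5 - 6*v^4 - 7*v^3 - 2*v^2 + 1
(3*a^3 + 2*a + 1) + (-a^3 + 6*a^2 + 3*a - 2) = 2*a^3 + 6*a^2 + 5*a - 1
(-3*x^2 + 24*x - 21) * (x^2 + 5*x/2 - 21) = -3*x^4 + 33*x^3/2 + 102*x^2 - 1113*x/2 + 441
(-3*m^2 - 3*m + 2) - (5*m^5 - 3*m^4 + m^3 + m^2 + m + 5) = -5*m^5 + 3*m^4 - m^3 - 4*m^2 - 4*m - 3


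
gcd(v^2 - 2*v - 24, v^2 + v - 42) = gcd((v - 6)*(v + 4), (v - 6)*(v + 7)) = v - 6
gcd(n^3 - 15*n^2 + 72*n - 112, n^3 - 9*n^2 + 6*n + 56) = n^2 - 11*n + 28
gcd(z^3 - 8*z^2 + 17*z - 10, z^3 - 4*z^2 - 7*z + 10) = z^2 - 6*z + 5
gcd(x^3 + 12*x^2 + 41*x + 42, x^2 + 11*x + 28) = x + 7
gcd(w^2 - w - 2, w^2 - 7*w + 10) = w - 2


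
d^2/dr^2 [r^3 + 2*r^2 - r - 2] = 6*r + 4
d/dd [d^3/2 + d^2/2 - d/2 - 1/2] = 3*d^2/2 + d - 1/2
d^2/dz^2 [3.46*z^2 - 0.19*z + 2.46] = 6.92000000000000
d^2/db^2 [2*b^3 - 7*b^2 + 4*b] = 12*b - 14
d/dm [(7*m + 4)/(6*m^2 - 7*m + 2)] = 6*(-7*m^2 - 8*m + 7)/(36*m^4 - 84*m^3 + 73*m^2 - 28*m + 4)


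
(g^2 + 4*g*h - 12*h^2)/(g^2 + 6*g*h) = (g - 2*h)/g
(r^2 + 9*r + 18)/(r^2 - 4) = (r^2 + 9*r + 18)/(r^2 - 4)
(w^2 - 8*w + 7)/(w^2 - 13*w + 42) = (w - 1)/(w - 6)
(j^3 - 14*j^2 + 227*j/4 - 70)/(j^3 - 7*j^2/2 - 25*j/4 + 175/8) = 2*(j - 8)/(2*j + 5)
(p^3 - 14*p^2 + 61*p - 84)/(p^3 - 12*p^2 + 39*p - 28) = (p - 3)/(p - 1)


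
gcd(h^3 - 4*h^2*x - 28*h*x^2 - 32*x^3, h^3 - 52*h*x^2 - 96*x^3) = -h^2 + 6*h*x + 16*x^2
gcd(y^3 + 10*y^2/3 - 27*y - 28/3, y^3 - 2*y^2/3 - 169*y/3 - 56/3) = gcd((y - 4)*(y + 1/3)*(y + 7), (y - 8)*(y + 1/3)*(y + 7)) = y^2 + 22*y/3 + 7/3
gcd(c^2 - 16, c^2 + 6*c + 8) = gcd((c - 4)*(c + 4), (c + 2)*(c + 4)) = c + 4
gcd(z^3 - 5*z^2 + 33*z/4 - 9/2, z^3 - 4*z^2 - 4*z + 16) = z - 2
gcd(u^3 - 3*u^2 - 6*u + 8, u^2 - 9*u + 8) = u - 1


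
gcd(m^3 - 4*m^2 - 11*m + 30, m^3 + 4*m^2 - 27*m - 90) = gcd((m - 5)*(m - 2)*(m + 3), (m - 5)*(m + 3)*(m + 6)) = m^2 - 2*m - 15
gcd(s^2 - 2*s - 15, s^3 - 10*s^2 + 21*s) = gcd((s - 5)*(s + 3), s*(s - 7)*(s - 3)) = 1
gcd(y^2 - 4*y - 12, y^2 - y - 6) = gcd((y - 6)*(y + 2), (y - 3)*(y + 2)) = y + 2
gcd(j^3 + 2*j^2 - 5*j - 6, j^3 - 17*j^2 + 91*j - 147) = 1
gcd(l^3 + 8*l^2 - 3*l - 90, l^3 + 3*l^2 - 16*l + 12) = l + 6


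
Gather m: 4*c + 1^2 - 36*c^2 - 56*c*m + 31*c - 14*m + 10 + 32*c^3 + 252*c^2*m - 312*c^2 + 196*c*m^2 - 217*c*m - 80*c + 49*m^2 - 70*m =32*c^3 - 348*c^2 - 45*c + m^2*(196*c + 49) + m*(252*c^2 - 273*c - 84) + 11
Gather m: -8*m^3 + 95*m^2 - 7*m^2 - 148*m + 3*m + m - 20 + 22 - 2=-8*m^3 + 88*m^2 - 144*m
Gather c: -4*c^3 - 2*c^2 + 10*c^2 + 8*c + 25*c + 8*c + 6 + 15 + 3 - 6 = -4*c^3 + 8*c^2 + 41*c + 18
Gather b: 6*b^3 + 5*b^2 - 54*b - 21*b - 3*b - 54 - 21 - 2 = 6*b^3 + 5*b^2 - 78*b - 77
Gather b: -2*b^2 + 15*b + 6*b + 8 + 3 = -2*b^2 + 21*b + 11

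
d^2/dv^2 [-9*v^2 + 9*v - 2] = -18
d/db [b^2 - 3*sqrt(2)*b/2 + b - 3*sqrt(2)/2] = 2*b - 3*sqrt(2)/2 + 1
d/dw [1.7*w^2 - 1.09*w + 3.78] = 3.4*w - 1.09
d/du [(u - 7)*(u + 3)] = 2*u - 4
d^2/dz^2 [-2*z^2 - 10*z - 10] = -4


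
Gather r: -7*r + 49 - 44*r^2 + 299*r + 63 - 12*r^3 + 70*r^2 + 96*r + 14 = -12*r^3 + 26*r^2 + 388*r + 126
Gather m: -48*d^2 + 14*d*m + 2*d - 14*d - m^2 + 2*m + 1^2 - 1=-48*d^2 - 12*d - m^2 + m*(14*d + 2)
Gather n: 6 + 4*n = 4*n + 6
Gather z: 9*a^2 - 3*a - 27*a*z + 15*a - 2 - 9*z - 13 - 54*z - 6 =9*a^2 + 12*a + z*(-27*a - 63) - 21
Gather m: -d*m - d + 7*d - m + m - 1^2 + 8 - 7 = -d*m + 6*d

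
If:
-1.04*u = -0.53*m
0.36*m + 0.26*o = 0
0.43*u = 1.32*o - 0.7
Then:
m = -0.34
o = 0.47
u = -0.17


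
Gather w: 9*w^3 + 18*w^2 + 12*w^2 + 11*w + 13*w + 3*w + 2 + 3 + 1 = 9*w^3 + 30*w^2 + 27*w + 6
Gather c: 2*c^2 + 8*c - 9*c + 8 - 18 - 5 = 2*c^2 - c - 15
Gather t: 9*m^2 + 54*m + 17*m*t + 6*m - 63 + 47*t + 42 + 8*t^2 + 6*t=9*m^2 + 60*m + 8*t^2 + t*(17*m + 53) - 21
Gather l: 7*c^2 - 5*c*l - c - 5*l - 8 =7*c^2 - c + l*(-5*c - 5) - 8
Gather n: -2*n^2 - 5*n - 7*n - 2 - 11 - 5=-2*n^2 - 12*n - 18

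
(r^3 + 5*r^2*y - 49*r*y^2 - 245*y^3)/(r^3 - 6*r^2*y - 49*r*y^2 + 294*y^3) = (-r - 5*y)/(-r + 6*y)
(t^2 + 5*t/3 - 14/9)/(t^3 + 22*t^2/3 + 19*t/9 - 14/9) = (9*t^2 + 15*t - 14)/(9*t^3 + 66*t^2 + 19*t - 14)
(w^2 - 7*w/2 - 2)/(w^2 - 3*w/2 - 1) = (w - 4)/(w - 2)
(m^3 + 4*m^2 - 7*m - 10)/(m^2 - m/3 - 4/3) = 3*(m^2 + 3*m - 10)/(3*m - 4)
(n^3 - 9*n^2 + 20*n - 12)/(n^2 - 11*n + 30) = (n^2 - 3*n + 2)/(n - 5)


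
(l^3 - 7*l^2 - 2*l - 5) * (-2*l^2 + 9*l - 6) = -2*l^5 + 23*l^4 - 65*l^3 + 34*l^2 - 33*l + 30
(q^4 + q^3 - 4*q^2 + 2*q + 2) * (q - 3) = q^5 - 2*q^4 - 7*q^3 + 14*q^2 - 4*q - 6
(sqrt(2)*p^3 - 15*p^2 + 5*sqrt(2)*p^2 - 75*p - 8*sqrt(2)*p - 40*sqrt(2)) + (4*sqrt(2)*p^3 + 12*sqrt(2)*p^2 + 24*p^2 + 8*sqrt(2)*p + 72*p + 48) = 5*sqrt(2)*p^3 + 9*p^2 + 17*sqrt(2)*p^2 - 3*p - 40*sqrt(2) + 48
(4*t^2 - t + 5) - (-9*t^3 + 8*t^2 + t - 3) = 9*t^3 - 4*t^2 - 2*t + 8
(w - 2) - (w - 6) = 4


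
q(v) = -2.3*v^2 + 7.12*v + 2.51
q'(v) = 7.12 - 4.6*v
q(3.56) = -1.29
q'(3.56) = -9.26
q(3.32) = 0.80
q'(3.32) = -8.15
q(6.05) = -38.60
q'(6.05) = -20.71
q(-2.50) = -29.66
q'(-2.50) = 18.62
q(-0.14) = 1.47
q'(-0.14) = 7.76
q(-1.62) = -15.06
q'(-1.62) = 14.57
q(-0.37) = -0.44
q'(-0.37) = 8.82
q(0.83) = 6.84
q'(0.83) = 3.30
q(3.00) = 3.17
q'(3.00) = -6.68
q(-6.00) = -123.01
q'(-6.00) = 34.72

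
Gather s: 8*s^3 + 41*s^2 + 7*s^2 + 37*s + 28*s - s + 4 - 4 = 8*s^3 + 48*s^2 + 64*s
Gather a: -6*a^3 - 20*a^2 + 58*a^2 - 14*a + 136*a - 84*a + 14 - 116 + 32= -6*a^3 + 38*a^2 + 38*a - 70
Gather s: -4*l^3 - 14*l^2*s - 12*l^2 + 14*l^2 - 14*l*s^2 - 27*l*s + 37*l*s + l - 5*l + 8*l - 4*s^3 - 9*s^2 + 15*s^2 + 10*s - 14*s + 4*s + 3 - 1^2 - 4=-4*l^3 + 2*l^2 + 4*l - 4*s^3 + s^2*(6 - 14*l) + s*(-14*l^2 + 10*l) - 2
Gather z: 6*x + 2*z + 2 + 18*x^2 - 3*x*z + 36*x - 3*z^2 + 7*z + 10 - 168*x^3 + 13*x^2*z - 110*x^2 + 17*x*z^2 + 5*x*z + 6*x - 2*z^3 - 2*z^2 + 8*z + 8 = -168*x^3 - 92*x^2 + 48*x - 2*z^3 + z^2*(17*x - 5) + z*(13*x^2 + 2*x + 17) + 20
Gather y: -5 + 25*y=25*y - 5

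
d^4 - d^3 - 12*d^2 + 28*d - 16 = (d - 2)^2*(d - 1)*(d + 4)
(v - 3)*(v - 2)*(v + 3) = v^3 - 2*v^2 - 9*v + 18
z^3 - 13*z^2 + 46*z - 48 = (z - 8)*(z - 3)*(z - 2)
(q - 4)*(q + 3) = q^2 - q - 12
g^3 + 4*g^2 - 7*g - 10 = (g - 2)*(g + 1)*(g + 5)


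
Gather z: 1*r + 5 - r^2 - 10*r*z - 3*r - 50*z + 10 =-r^2 - 2*r + z*(-10*r - 50) + 15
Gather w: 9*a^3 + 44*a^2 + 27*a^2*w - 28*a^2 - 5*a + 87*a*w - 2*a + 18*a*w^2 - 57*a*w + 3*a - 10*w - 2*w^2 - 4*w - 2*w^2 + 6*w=9*a^3 + 16*a^2 - 4*a + w^2*(18*a - 4) + w*(27*a^2 + 30*a - 8)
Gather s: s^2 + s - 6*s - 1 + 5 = s^2 - 5*s + 4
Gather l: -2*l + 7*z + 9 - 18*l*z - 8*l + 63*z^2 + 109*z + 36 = l*(-18*z - 10) + 63*z^2 + 116*z + 45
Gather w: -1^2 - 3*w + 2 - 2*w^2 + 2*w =-2*w^2 - w + 1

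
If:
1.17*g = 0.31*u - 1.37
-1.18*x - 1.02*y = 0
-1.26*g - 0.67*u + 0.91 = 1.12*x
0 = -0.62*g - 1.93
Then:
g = -3.11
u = -7.33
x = 8.70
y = -10.06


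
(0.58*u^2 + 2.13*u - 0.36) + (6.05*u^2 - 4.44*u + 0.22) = 6.63*u^2 - 2.31*u - 0.14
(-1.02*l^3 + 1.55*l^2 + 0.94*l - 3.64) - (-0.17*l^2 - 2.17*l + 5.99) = -1.02*l^3 + 1.72*l^2 + 3.11*l - 9.63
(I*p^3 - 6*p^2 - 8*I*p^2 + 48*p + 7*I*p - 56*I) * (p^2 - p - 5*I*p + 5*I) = I*p^5 - p^4 - 9*I*p^4 + 9*p^3 + 45*I*p^3 + 27*p^2 - 333*I*p^2 - 315*p + 296*I*p + 280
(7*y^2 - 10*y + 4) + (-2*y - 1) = 7*y^2 - 12*y + 3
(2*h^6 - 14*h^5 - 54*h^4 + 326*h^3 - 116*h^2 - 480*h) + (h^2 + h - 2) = 2*h^6 - 14*h^5 - 54*h^4 + 326*h^3 - 115*h^2 - 479*h - 2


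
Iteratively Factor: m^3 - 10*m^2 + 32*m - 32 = (m - 2)*(m^2 - 8*m + 16) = (m - 4)*(m - 2)*(m - 4)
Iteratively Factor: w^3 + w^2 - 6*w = (w - 2)*(w^2 + 3*w) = w*(w - 2)*(w + 3)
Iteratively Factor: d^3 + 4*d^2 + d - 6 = (d + 3)*(d^2 + d - 2) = (d + 2)*(d + 3)*(d - 1)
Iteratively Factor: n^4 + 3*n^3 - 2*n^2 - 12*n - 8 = (n + 1)*(n^3 + 2*n^2 - 4*n - 8) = (n + 1)*(n + 2)*(n^2 - 4) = (n - 2)*(n + 1)*(n + 2)*(n + 2)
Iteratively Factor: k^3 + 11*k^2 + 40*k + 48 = (k + 4)*(k^2 + 7*k + 12) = (k + 4)^2*(k + 3)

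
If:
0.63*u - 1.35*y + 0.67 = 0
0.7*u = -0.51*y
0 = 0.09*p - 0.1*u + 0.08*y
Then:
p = -0.63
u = -0.27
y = 0.37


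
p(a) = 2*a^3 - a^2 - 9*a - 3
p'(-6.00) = 219.00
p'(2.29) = 17.88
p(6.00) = 339.00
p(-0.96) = 2.95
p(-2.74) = -26.99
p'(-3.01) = 51.38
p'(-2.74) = 41.53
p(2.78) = 7.22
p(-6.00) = -417.00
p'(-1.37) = 5.00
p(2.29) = -4.84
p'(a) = 6*a^2 - 2*a - 9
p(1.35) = -12.05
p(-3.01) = -39.51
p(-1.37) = 2.31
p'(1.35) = -0.76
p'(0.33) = -9.01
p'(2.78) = 31.81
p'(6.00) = 195.00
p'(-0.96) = -1.55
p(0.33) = -6.01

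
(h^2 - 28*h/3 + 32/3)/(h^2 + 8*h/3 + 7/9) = 3*(3*h^2 - 28*h + 32)/(9*h^2 + 24*h + 7)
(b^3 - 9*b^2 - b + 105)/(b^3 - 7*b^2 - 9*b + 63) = (b - 5)/(b - 3)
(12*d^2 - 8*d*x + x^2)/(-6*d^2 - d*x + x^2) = (-12*d^2 + 8*d*x - x^2)/(6*d^2 + d*x - x^2)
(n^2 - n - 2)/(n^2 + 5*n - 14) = (n + 1)/(n + 7)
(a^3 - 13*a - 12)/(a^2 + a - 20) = (a^2 + 4*a + 3)/(a + 5)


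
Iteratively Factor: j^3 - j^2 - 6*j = (j - 3)*(j^2 + 2*j) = (j - 3)*(j + 2)*(j)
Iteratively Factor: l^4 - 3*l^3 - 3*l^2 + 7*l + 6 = (l - 2)*(l^3 - l^2 - 5*l - 3) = (l - 3)*(l - 2)*(l^2 + 2*l + 1) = (l - 3)*(l - 2)*(l + 1)*(l + 1)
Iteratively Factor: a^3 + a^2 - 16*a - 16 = (a + 4)*(a^2 - 3*a - 4) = (a + 1)*(a + 4)*(a - 4)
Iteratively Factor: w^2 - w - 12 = (w + 3)*(w - 4)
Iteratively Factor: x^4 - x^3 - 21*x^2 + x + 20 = (x - 1)*(x^3 - 21*x - 20) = (x - 1)*(x + 4)*(x^2 - 4*x - 5) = (x - 5)*(x - 1)*(x + 4)*(x + 1)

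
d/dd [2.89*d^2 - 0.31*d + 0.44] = 5.78*d - 0.31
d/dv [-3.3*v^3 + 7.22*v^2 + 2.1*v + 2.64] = -9.9*v^2 + 14.44*v + 2.1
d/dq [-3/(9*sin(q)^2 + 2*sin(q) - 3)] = 6*(9*sin(q) + 1)*cos(q)/(9*sin(q)^2 + 2*sin(q) - 3)^2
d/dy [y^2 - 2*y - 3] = 2*y - 2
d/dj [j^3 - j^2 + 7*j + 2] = 3*j^2 - 2*j + 7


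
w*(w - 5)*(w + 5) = w^3 - 25*w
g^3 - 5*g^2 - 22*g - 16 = (g - 8)*(g + 1)*(g + 2)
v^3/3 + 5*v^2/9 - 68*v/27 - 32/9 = (v/3 + 1)*(v - 8/3)*(v + 4/3)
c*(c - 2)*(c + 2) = c^3 - 4*c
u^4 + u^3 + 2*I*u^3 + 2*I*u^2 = u^2*(u + 1)*(u + 2*I)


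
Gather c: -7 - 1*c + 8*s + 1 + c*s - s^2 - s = c*(s - 1) - s^2 + 7*s - 6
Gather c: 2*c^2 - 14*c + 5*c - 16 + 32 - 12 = 2*c^2 - 9*c + 4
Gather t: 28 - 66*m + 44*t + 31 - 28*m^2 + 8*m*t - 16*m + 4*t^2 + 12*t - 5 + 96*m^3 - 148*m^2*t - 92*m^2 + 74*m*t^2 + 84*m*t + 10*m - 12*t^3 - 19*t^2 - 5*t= 96*m^3 - 120*m^2 - 72*m - 12*t^3 + t^2*(74*m - 15) + t*(-148*m^2 + 92*m + 51) + 54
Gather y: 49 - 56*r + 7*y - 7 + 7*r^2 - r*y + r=7*r^2 - 55*r + y*(7 - r) + 42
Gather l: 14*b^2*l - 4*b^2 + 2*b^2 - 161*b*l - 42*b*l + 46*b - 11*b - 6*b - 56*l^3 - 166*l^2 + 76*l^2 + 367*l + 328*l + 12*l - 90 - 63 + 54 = -2*b^2 + 29*b - 56*l^3 - 90*l^2 + l*(14*b^2 - 203*b + 707) - 99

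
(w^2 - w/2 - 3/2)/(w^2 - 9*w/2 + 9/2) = (w + 1)/(w - 3)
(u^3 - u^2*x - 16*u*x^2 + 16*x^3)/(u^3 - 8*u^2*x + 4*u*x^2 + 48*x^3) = (-u^2 - 3*u*x + 4*x^2)/(-u^2 + 4*u*x + 12*x^2)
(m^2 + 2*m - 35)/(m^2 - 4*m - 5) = (m + 7)/(m + 1)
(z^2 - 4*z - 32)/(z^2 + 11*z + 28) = (z - 8)/(z + 7)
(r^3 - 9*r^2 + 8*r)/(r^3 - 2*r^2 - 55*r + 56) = r/(r + 7)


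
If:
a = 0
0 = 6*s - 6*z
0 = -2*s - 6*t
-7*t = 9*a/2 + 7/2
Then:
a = 0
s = 3/2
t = -1/2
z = 3/2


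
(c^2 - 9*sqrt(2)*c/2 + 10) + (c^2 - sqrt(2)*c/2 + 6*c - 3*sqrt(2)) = 2*c^2 - 5*sqrt(2)*c + 6*c - 3*sqrt(2) + 10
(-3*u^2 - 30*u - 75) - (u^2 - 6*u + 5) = -4*u^2 - 24*u - 80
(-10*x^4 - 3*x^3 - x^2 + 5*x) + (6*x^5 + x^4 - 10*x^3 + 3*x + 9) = 6*x^5 - 9*x^4 - 13*x^3 - x^2 + 8*x + 9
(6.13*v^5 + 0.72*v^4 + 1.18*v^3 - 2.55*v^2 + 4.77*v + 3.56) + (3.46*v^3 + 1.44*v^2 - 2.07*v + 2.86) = 6.13*v^5 + 0.72*v^4 + 4.64*v^3 - 1.11*v^2 + 2.7*v + 6.42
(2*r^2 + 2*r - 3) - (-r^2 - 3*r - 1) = 3*r^2 + 5*r - 2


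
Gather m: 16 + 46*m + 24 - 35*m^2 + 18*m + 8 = -35*m^2 + 64*m + 48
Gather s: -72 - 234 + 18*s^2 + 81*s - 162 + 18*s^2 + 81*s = 36*s^2 + 162*s - 468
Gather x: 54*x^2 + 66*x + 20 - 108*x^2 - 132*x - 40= -54*x^2 - 66*x - 20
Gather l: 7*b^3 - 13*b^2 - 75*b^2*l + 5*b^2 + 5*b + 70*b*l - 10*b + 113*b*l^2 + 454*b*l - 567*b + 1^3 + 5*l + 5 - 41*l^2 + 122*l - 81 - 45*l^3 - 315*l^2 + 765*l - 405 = 7*b^3 - 8*b^2 - 572*b - 45*l^3 + l^2*(113*b - 356) + l*(-75*b^2 + 524*b + 892) - 480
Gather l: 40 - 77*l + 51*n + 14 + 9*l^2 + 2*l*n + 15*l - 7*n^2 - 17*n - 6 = 9*l^2 + l*(2*n - 62) - 7*n^2 + 34*n + 48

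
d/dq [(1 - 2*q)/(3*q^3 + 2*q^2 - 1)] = (-6*q^3 - 4*q^2 + q*(2*q - 1)*(9*q + 4) + 2)/(3*q^3 + 2*q^2 - 1)^2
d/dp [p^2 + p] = 2*p + 1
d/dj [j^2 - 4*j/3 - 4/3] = 2*j - 4/3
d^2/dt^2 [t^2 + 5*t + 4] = 2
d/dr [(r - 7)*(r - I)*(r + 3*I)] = 3*r^2 + r*(-14 + 4*I) + 3 - 14*I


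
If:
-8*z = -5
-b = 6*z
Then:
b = -15/4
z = 5/8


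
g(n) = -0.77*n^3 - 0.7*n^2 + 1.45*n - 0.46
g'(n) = -2.31*n^2 - 1.4*n + 1.45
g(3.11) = -25.88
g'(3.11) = -25.25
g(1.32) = -1.54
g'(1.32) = -4.42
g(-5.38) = 91.38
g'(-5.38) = -57.88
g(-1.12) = -1.88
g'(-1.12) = 0.12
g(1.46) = -2.23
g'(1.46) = -5.52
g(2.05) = -7.06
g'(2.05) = -11.13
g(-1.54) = -1.54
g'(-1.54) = -1.87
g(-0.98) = -1.83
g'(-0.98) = 0.60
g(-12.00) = 1211.90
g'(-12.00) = -314.39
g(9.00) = -605.44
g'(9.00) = -198.26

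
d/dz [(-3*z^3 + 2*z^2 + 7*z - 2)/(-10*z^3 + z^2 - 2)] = (17*z^4 + 140*z^3 - 49*z^2 - 4*z - 14)/(100*z^6 - 20*z^5 + z^4 + 40*z^3 - 4*z^2 + 4)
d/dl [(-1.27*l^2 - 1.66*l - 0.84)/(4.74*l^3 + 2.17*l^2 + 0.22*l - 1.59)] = (6.0198*l^4 + 15.7368*l^3 + 15.2676*l^2 + 7.6842*l + 2.8242)/(22.4676*l^6 + 20.5716*l^5 + 6.7945*l^4 - 14.1184*l^3 - 6.8522*l^2 - 0.6996*l + 2.5281)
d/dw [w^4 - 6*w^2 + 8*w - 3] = 4*w^3 - 12*w + 8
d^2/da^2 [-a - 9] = 0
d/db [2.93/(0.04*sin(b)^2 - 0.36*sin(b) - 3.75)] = (1.0548 - 0.2344*sin(b))*cos(b)/(-0.04*sin(b)^2 + 0.36*sin(b) + 3.75)^2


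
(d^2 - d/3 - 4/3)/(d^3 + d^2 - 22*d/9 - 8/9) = 3*(d + 1)/(3*d^2 + 7*d + 2)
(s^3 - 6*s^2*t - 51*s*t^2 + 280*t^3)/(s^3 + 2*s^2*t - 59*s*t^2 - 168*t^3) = (s - 5*t)/(s + 3*t)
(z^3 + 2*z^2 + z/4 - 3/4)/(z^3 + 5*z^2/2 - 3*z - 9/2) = (4*z^2 + 4*z - 3)/(2*(2*z^2 + 3*z - 9))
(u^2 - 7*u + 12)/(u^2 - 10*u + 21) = (u - 4)/(u - 7)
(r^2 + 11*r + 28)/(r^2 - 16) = (r + 7)/(r - 4)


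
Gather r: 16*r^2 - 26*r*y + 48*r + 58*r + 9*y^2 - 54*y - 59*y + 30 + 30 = 16*r^2 + r*(106 - 26*y) + 9*y^2 - 113*y + 60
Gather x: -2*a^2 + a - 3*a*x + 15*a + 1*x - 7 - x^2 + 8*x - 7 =-2*a^2 + 16*a - x^2 + x*(9 - 3*a) - 14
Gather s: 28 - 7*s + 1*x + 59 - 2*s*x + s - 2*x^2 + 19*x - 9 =s*(-2*x - 6) - 2*x^2 + 20*x + 78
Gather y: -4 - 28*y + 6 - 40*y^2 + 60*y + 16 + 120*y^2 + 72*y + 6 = 80*y^2 + 104*y + 24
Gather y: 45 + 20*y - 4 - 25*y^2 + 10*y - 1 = -25*y^2 + 30*y + 40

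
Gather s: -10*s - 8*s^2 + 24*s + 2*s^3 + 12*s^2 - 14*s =2*s^3 + 4*s^2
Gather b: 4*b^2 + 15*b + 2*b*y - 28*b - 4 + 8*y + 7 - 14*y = 4*b^2 + b*(2*y - 13) - 6*y + 3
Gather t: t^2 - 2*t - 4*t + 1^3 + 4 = t^2 - 6*t + 5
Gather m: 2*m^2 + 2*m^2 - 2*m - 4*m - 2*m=4*m^2 - 8*m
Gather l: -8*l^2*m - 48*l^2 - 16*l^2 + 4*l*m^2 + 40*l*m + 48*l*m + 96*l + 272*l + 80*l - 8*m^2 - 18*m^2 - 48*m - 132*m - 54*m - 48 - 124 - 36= l^2*(-8*m - 64) + l*(4*m^2 + 88*m + 448) - 26*m^2 - 234*m - 208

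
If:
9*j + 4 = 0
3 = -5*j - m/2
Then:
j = -4/9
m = -14/9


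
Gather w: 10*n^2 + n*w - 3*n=10*n^2 + n*w - 3*n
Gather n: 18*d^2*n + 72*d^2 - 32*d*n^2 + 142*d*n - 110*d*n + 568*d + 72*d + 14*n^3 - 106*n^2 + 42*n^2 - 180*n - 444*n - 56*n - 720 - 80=72*d^2 + 640*d + 14*n^3 + n^2*(-32*d - 64) + n*(18*d^2 + 32*d - 680) - 800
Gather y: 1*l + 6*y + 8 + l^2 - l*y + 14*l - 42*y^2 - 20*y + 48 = l^2 + 15*l - 42*y^2 + y*(-l - 14) + 56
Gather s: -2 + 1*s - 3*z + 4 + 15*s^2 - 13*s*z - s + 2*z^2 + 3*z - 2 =15*s^2 - 13*s*z + 2*z^2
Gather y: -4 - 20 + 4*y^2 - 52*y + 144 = 4*y^2 - 52*y + 120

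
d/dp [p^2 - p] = 2*p - 1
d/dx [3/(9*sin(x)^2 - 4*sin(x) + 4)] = 6*(2 - 9*sin(x))*cos(x)/(9*sin(x)^2 - 4*sin(x) + 4)^2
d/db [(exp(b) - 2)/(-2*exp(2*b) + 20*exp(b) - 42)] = (2*(exp(b) - 5)*(exp(b) - 2) - exp(2*b) + 10*exp(b) - 21)*exp(b)/(2*(exp(2*b) - 10*exp(b) + 21)^2)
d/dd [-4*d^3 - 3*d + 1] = -12*d^2 - 3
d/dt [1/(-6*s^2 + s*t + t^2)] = (-s - 2*t)/(-6*s^2 + s*t + t^2)^2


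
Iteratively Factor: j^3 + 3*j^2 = (j)*(j^2 + 3*j) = j*(j + 3)*(j)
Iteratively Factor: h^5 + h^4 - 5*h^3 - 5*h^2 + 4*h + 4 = (h + 2)*(h^4 - h^3 - 3*h^2 + h + 2) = (h - 1)*(h + 2)*(h^3 - 3*h - 2) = (h - 1)*(h + 1)*(h + 2)*(h^2 - h - 2) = (h - 1)*(h + 1)^2*(h + 2)*(h - 2)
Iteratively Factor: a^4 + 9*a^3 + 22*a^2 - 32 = (a + 4)*(a^3 + 5*a^2 + 2*a - 8) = (a + 2)*(a + 4)*(a^2 + 3*a - 4) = (a + 2)*(a + 4)^2*(a - 1)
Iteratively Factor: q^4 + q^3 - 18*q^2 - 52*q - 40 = (q + 2)*(q^3 - q^2 - 16*q - 20) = (q + 2)^2*(q^2 - 3*q - 10) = (q + 2)^3*(q - 5)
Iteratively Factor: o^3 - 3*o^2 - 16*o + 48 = (o - 3)*(o^2 - 16) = (o - 3)*(o + 4)*(o - 4)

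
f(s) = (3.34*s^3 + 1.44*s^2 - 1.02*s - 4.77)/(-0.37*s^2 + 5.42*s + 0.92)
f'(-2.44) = -2.11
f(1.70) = 1.55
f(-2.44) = 2.91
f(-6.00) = 14.88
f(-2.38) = 2.79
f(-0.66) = 1.57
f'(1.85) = 3.15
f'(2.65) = 4.68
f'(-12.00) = -6.22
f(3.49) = 9.86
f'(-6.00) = -4.36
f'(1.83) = 3.12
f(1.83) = 1.94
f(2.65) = 5.11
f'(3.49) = 6.73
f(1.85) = 2.01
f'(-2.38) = -2.05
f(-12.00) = 47.33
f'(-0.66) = 2.78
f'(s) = (0.74*s - 5.42)*(3.34*s^3 + 1.44*s^2 - 1.02*s - 4.77)/(-0.37*s^2 + 5.42*s + 0.92)^2 + (10.02*s^2 + 2.88*s - 1.02)/(-0.37*s^2 + 5.42*s + 0.92)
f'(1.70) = 2.91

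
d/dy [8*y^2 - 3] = 16*y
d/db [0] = 0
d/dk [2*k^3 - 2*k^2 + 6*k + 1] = 6*k^2 - 4*k + 6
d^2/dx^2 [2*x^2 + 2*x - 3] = 4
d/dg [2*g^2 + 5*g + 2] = 4*g + 5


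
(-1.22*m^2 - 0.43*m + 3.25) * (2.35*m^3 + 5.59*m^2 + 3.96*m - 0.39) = -2.867*m^5 - 7.8303*m^4 + 0.402600000000001*m^3 + 16.9405*m^2 + 13.0377*m - 1.2675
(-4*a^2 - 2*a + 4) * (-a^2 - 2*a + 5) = 4*a^4 + 10*a^3 - 20*a^2 - 18*a + 20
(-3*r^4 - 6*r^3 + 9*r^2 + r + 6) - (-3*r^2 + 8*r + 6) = -3*r^4 - 6*r^3 + 12*r^2 - 7*r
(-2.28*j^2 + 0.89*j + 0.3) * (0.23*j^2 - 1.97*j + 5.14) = -0.5244*j^4 + 4.6963*j^3 - 13.4035*j^2 + 3.9836*j + 1.542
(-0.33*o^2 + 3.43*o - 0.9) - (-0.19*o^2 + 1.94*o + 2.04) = -0.14*o^2 + 1.49*o - 2.94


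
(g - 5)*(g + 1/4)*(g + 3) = g^3 - 7*g^2/4 - 31*g/2 - 15/4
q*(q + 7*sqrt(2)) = q^2 + 7*sqrt(2)*q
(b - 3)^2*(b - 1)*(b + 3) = b^4 - 4*b^3 - 6*b^2 + 36*b - 27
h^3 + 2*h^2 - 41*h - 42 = (h - 6)*(h + 1)*(h + 7)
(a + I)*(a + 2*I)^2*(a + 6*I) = a^4 + 11*I*a^3 - 38*a^2 - 52*I*a + 24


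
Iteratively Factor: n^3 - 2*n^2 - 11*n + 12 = (n - 4)*(n^2 + 2*n - 3) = (n - 4)*(n - 1)*(n + 3)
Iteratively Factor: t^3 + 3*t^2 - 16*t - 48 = (t + 3)*(t^2 - 16) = (t + 3)*(t + 4)*(t - 4)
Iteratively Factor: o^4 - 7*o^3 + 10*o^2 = (o - 5)*(o^3 - 2*o^2) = o*(o - 5)*(o^2 - 2*o) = o*(o - 5)*(o - 2)*(o)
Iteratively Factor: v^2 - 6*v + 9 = (v - 3)*(v - 3)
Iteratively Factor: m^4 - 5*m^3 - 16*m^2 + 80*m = (m - 4)*(m^3 - m^2 - 20*m) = m*(m - 4)*(m^2 - m - 20) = m*(m - 4)*(m + 4)*(m - 5)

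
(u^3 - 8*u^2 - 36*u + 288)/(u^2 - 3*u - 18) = (u^2 - 2*u - 48)/(u + 3)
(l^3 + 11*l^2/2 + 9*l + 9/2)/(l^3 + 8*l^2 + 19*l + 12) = (l + 3/2)/(l + 4)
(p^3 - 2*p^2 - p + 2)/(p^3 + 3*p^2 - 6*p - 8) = (p - 1)/(p + 4)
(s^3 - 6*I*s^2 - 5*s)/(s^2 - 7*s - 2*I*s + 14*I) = s*(s^2 - 6*I*s - 5)/(s^2 - 7*s - 2*I*s + 14*I)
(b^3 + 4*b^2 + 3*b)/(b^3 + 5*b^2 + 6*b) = (b + 1)/(b + 2)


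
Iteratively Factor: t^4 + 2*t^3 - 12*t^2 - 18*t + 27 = (t + 3)*(t^3 - t^2 - 9*t + 9) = (t - 1)*(t + 3)*(t^2 - 9) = (t - 1)*(t + 3)^2*(t - 3)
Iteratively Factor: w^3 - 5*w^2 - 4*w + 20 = (w + 2)*(w^2 - 7*w + 10) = (w - 5)*(w + 2)*(w - 2)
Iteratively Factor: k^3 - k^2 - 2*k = (k - 2)*(k^2 + k) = k*(k - 2)*(k + 1)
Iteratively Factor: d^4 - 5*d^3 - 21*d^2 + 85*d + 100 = (d + 1)*(d^3 - 6*d^2 - 15*d + 100) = (d - 5)*(d + 1)*(d^2 - d - 20) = (d - 5)^2*(d + 1)*(d + 4)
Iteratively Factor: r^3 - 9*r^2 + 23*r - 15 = (r - 1)*(r^2 - 8*r + 15) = (r - 5)*(r - 1)*(r - 3)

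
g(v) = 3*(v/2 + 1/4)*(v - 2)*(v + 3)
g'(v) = 3*(v/2 + 1/4)*(v - 2) + 3*(v/2 + 1/4)*(v + 3) + 3*(v - 2)*(v + 3)/2 = 9*v^2/2 + 9*v/2 - 33/4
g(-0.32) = -1.68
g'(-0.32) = -9.23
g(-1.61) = 8.35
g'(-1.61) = -3.83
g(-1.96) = 9.02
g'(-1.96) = 0.22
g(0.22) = -6.19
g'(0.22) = -7.04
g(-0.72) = 2.05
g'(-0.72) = -9.16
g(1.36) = -7.79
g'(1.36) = 6.19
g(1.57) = -6.10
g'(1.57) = 9.91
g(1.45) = -7.16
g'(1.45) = 7.74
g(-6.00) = -198.00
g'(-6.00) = 126.75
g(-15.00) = -4437.00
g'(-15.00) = 936.75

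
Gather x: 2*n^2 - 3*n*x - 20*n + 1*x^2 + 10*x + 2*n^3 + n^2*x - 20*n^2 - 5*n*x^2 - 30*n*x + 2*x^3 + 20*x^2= 2*n^3 - 18*n^2 - 20*n + 2*x^3 + x^2*(21 - 5*n) + x*(n^2 - 33*n + 10)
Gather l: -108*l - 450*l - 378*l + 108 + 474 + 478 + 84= 1144 - 936*l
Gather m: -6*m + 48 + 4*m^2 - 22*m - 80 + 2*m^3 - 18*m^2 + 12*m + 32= 2*m^3 - 14*m^2 - 16*m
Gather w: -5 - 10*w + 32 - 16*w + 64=91 - 26*w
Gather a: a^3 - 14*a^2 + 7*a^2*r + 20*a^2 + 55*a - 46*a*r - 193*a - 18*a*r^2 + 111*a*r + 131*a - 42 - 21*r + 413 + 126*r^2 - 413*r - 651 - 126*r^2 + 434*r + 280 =a^3 + a^2*(7*r + 6) + a*(-18*r^2 + 65*r - 7)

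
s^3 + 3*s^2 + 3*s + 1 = (s + 1)^3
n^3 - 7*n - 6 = (n - 3)*(n + 1)*(n + 2)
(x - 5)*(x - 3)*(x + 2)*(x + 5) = x^4 - x^3 - 31*x^2 + 25*x + 150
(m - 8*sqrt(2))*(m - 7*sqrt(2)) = m^2 - 15*sqrt(2)*m + 112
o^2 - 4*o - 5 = (o - 5)*(o + 1)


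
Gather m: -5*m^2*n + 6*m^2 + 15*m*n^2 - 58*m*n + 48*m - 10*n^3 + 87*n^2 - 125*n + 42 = m^2*(6 - 5*n) + m*(15*n^2 - 58*n + 48) - 10*n^3 + 87*n^2 - 125*n + 42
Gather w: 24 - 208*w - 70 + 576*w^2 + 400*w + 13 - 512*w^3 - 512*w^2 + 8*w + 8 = -512*w^3 + 64*w^2 + 200*w - 25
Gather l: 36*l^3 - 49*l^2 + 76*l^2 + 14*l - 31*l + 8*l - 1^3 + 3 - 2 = 36*l^3 + 27*l^2 - 9*l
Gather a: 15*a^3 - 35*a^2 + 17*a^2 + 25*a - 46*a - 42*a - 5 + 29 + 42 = 15*a^3 - 18*a^2 - 63*a + 66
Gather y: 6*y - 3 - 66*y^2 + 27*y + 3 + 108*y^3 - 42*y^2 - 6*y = 108*y^3 - 108*y^2 + 27*y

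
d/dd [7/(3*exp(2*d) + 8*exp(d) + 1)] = (-42*exp(d) - 56)*exp(d)/(3*exp(2*d) + 8*exp(d) + 1)^2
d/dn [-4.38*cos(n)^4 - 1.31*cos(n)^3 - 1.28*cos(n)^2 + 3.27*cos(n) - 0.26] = (17.52*cos(n)^3 + 3.93*cos(n)^2 + 2.56*cos(n) - 3.27)*sin(n)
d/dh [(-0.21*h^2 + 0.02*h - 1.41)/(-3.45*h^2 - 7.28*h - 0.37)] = (1.5978*h^2 - 9.5736*h - 10.2722)/(11.9025*h^4 + 50.232*h^3 + 55.5514*h^2 + 5.3872*h + 0.1369)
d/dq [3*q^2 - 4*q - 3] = 6*q - 4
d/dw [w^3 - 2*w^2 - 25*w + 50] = 3*w^2 - 4*w - 25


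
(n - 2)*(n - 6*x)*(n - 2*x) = n^3 - 8*n^2*x - 2*n^2 + 12*n*x^2 + 16*n*x - 24*x^2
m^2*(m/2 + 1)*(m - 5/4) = m^4/2 + 3*m^3/8 - 5*m^2/4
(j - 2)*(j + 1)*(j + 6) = j^3 + 5*j^2 - 8*j - 12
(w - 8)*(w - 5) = w^2 - 13*w + 40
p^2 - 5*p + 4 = (p - 4)*(p - 1)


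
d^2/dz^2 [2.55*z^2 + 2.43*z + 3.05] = 5.10000000000000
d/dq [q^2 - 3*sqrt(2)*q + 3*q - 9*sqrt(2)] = 2*q - 3*sqrt(2) + 3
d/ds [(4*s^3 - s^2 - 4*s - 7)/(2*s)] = 4*s - 1/2 + 7/(2*s^2)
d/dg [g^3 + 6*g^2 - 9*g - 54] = 3*g^2 + 12*g - 9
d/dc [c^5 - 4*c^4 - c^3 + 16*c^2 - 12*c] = 5*c^4 - 16*c^3 - 3*c^2 + 32*c - 12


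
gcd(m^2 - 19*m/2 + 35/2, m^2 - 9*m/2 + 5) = m - 5/2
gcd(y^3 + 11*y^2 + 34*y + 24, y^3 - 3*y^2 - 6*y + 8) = 1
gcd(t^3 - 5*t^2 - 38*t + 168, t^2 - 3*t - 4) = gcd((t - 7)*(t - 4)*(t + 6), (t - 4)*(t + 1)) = t - 4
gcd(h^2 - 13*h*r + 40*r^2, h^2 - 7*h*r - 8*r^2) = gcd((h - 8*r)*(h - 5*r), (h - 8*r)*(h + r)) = -h + 8*r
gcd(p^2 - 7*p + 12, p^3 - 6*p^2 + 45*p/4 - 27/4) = p - 3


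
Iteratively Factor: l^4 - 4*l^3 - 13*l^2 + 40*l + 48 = (l + 3)*(l^3 - 7*l^2 + 8*l + 16) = (l - 4)*(l + 3)*(l^2 - 3*l - 4) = (l - 4)*(l + 1)*(l + 3)*(l - 4)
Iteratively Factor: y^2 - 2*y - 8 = (y + 2)*(y - 4)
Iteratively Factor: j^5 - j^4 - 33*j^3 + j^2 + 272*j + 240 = (j + 1)*(j^4 - 2*j^3 - 31*j^2 + 32*j + 240) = (j - 4)*(j + 1)*(j^3 + 2*j^2 - 23*j - 60) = (j - 4)*(j + 1)*(j + 3)*(j^2 - j - 20) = (j - 5)*(j - 4)*(j + 1)*(j + 3)*(j + 4)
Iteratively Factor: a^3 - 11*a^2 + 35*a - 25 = (a - 1)*(a^2 - 10*a + 25) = (a - 5)*(a - 1)*(a - 5)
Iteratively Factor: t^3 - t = (t - 1)*(t^2 + t) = (t - 1)*(t + 1)*(t)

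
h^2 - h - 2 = (h - 2)*(h + 1)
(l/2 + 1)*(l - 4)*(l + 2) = l^3/2 - 6*l - 8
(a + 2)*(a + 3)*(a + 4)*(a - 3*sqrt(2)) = a^4 - 3*sqrt(2)*a^3 + 9*a^3 - 27*sqrt(2)*a^2 + 26*a^2 - 78*sqrt(2)*a + 24*a - 72*sqrt(2)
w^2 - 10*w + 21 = (w - 7)*(w - 3)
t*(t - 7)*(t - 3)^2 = t^4 - 13*t^3 + 51*t^2 - 63*t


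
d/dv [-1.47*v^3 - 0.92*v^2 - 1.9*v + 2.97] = -4.41*v^2 - 1.84*v - 1.9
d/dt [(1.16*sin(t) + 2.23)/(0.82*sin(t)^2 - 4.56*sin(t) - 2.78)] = (-0.9512*sin(t)^2 - 3.6572*sin(t) + 6.944)*cos(t)/(0.6724*sin(t)^4 - 7.4784*sin(t)^3 + 16.2344*sin(t)^2 + 25.3536*sin(t) + 7.7284)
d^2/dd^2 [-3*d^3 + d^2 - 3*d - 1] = 2 - 18*d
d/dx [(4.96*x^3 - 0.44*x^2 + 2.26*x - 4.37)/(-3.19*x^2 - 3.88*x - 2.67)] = (-15.8224*x^4 - 38.4896*x^3 - 30.813*x^2 - 25.531*x - 22.9898)/(10.1761*x^4 + 24.7544*x^3 + 32.089*x^2 + 20.7192*x + 7.1289)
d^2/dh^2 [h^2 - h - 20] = 2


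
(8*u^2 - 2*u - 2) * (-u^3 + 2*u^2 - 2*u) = -8*u^5 + 18*u^4 - 18*u^3 + 4*u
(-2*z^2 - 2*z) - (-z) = -2*z^2 - z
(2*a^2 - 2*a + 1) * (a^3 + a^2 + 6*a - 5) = 2*a^5 + 11*a^3 - 21*a^2 + 16*a - 5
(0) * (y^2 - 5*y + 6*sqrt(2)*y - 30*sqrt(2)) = 0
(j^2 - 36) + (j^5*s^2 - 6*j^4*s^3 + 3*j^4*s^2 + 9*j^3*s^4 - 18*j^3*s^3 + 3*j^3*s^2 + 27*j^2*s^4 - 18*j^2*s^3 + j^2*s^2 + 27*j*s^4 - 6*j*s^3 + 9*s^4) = j^5*s^2 - 6*j^4*s^3 + 3*j^4*s^2 + 9*j^3*s^4 - 18*j^3*s^3 + 3*j^3*s^2 + 27*j^2*s^4 - 18*j^2*s^3 + j^2*s^2 + j^2 + 27*j*s^4 - 6*j*s^3 + 9*s^4 - 36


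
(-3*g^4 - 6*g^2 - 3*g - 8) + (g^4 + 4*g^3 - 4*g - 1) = -2*g^4 + 4*g^3 - 6*g^2 - 7*g - 9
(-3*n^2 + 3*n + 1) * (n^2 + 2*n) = -3*n^4 - 3*n^3 + 7*n^2 + 2*n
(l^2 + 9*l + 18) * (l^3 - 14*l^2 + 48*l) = l^5 - 5*l^4 - 60*l^3 + 180*l^2 + 864*l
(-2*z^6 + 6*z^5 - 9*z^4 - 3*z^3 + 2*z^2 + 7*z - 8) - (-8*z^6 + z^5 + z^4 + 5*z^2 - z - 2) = 6*z^6 + 5*z^5 - 10*z^4 - 3*z^3 - 3*z^2 + 8*z - 6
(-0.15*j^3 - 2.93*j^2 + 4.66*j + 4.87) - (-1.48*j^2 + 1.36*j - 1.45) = -0.15*j^3 - 1.45*j^2 + 3.3*j + 6.32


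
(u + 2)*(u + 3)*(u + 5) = u^3 + 10*u^2 + 31*u + 30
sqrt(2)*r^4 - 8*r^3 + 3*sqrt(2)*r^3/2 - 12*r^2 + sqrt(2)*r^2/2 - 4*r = r*(r + 1/2)*(r - 4*sqrt(2))*(sqrt(2)*r + sqrt(2))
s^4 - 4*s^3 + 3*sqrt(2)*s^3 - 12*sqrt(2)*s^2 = s^2*(s - 4)*(s + 3*sqrt(2))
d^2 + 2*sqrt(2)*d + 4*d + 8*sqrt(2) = (d + 4)*(d + 2*sqrt(2))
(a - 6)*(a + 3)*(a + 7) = a^3 + 4*a^2 - 39*a - 126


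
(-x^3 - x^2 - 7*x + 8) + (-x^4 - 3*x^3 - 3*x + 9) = -x^4 - 4*x^3 - x^2 - 10*x + 17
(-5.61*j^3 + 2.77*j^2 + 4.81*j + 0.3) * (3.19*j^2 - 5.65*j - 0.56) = -17.8959*j^5 + 40.5328*j^4 + 2.835*j^3 - 27.7707*j^2 - 4.3886*j - 0.168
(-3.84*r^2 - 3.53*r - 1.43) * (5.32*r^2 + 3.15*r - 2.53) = -20.4288*r^4 - 30.8756*r^3 - 9.0119*r^2 + 4.4264*r + 3.6179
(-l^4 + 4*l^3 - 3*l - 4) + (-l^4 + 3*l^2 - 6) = -2*l^4 + 4*l^3 + 3*l^2 - 3*l - 10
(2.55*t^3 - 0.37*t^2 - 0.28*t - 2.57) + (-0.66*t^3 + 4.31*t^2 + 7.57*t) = 1.89*t^3 + 3.94*t^2 + 7.29*t - 2.57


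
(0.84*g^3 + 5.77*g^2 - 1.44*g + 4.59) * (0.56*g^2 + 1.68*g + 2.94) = 0.4704*g^5 + 4.6424*g^4 + 11.3568*g^3 + 17.115*g^2 + 3.4776*g + 13.4946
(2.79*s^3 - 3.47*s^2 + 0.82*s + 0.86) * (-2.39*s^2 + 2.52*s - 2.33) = -6.6681*s^5 + 15.3241*s^4 - 17.2049*s^3 + 8.0961*s^2 + 0.2566*s - 2.0038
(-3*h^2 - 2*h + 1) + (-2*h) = -3*h^2 - 4*h + 1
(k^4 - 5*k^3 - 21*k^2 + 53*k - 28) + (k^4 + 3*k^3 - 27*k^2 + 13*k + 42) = 2*k^4 - 2*k^3 - 48*k^2 + 66*k + 14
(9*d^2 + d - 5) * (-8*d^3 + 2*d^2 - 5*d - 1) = -72*d^5 + 10*d^4 - 3*d^3 - 24*d^2 + 24*d + 5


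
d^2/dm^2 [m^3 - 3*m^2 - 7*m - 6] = 6*m - 6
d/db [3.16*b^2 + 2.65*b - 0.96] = 6.32*b + 2.65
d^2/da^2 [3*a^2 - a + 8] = 6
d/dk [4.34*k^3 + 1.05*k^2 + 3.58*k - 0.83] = 13.02*k^2 + 2.1*k + 3.58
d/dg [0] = 0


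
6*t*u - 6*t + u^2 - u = (6*t + u)*(u - 1)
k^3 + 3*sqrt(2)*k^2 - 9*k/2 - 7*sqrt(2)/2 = (k - sqrt(2))*(k + sqrt(2)/2)*(k + 7*sqrt(2)/2)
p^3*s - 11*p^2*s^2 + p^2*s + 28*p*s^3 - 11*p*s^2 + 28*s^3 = (p - 7*s)*(p - 4*s)*(p*s + s)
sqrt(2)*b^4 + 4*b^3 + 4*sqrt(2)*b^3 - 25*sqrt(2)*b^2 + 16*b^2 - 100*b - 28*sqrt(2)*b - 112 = (b - 4)*(b + 7)*(b + 2*sqrt(2))*(sqrt(2)*b + sqrt(2))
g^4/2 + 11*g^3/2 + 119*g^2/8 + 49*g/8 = g*(g/2 + 1/4)*(g + 7/2)*(g + 7)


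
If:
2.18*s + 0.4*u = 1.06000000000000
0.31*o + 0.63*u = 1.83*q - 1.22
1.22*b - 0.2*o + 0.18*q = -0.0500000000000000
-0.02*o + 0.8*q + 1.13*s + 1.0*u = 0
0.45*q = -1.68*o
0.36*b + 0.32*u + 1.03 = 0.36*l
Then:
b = -0.10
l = 1.87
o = -0.08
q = 0.31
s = 0.67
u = -1.00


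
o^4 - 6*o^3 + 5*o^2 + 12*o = o*(o - 4)*(o - 3)*(o + 1)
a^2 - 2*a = a*(a - 2)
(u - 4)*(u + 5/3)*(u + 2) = u^3 - u^2/3 - 34*u/3 - 40/3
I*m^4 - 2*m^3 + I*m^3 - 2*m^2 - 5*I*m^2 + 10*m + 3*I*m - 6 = (m - 1)*(m + 3)*(m + 2*I)*(I*m - I)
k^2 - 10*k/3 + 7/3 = (k - 7/3)*(k - 1)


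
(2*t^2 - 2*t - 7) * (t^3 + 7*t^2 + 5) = 2*t^5 + 12*t^4 - 21*t^3 - 39*t^2 - 10*t - 35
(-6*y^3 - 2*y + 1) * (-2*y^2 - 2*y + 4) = 12*y^5 + 12*y^4 - 20*y^3 + 2*y^2 - 10*y + 4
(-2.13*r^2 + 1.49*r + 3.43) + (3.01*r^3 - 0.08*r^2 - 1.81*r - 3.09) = 3.01*r^3 - 2.21*r^2 - 0.32*r + 0.34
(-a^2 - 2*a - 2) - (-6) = -a^2 - 2*a + 4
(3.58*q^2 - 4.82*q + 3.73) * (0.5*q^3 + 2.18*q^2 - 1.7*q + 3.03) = 1.79*q^5 + 5.3944*q^4 - 14.7286*q^3 + 27.1728*q^2 - 20.9456*q + 11.3019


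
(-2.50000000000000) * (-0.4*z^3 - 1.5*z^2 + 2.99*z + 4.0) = 1.0*z^3 + 3.75*z^2 - 7.475*z - 10.0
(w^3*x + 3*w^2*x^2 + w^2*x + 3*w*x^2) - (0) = w^3*x + 3*w^2*x^2 + w^2*x + 3*w*x^2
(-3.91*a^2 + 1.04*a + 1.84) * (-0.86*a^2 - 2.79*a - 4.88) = 3.3626*a^4 + 10.0145*a^3 + 14.5968*a^2 - 10.2088*a - 8.9792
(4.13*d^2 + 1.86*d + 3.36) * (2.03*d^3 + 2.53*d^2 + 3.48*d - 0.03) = 8.3839*d^5 + 14.2247*d^4 + 25.899*d^3 + 14.8497*d^2 + 11.637*d - 0.1008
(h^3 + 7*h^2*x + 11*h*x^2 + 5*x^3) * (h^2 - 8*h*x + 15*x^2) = h^5 - h^4*x - 30*h^3*x^2 + 22*h^2*x^3 + 125*h*x^4 + 75*x^5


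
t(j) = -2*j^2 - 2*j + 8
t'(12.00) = -50.00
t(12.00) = -304.00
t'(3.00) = -14.00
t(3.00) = -16.00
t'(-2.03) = 6.12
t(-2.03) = 3.82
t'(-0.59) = 0.36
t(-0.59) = 8.48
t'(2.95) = -13.80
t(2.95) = -15.30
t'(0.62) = -4.48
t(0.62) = 5.99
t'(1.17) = -6.68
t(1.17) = 2.92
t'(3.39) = -15.56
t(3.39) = -21.76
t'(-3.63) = 12.52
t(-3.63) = -11.09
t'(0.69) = -4.76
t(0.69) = 5.67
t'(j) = -4*j - 2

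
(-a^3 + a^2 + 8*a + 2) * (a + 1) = -a^4 + 9*a^2 + 10*a + 2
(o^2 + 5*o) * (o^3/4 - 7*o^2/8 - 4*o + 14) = o^5/4 + 3*o^4/8 - 67*o^3/8 - 6*o^2 + 70*o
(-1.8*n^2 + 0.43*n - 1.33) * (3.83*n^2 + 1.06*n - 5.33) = -6.894*n^4 - 0.2611*n^3 + 4.9559*n^2 - 3.7017*n + 7.0889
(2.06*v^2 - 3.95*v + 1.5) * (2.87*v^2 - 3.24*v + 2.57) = 5.9122*v^4 - 18.0109*v^3 + 22.3972*v^2 - 15.0115*v + 3.855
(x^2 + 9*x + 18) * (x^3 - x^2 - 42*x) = x^5 + 8*x^4 - 33*x^3 - 396*x^2 - 756*x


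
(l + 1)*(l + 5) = l^2 + 6*l + 5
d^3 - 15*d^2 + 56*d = d*(d - 8)*(d - 7)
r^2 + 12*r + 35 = (r + 5)*(r + 7)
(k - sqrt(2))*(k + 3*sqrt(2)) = k^2 + 2*sqrt(2)*k - 6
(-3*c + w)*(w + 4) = -3*c*w - 12*c + w^2 + 4*w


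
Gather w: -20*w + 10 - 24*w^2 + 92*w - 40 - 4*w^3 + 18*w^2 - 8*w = -4*w^3 - 6*w^2 + 64*w - 30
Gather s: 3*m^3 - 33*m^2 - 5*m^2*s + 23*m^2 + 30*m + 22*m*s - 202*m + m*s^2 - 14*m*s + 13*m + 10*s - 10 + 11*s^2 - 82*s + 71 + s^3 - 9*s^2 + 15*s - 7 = 3*m^3 - 10*m^2 - 159*m + s^3 + s^2*(m + 2) + s*(-5*m^2 + 8*m - 57) + 54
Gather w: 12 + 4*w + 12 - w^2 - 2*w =-w^2 + 2*w + 24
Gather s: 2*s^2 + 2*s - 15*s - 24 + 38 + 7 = 2*s^2 - 13*s + 21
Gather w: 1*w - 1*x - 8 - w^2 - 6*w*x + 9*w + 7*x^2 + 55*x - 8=-w^2 + w*(10 - 6*x) + 7*x^2 + 54*x - 16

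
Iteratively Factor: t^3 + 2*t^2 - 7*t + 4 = (t - 1)*(t^2 + 3*t - 4) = (t - 1)*(t + 4)*(t - 1)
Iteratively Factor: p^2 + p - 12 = (p - 3)*(p + 4)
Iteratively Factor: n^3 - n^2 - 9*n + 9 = (n - 1)*(n^2 - 9) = (n - 1)*(n + 3)*(n - 3)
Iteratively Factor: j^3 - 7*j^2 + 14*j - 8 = (j - 4)*(j^2 - 3*j + 2) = (j - 4)*(j - 2)*(j - 1)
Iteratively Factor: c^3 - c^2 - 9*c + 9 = (c + 3)*(c^2 - 4*c + 3) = (c - 1)*(c + 3)*(c - 3)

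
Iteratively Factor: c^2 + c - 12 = (c + 4)*(c - 3)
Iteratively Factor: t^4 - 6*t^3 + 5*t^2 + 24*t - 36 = (t + 2)*(t^3 - 8*t^2 + 21*t - 18) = (t - 3)*(t + 2)*(t^2 - 5*t + 6) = (t - 3)*(t - 2)*(t + 2)*(t - 3)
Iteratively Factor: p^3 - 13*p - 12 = (p + 1)*(p^2 - p - 12) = (p - 4)*(p + 1)*(p + 3)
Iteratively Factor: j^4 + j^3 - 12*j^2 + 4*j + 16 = (j + 4)*(j^3 - 3*j^2 + 4) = (j + 1)*(j + 4)*(j^2 - 4*j + 4) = (j - 2)*(j + 1)*(j + 4)*(j - 2)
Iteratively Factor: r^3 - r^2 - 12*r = (r + 3)*(r^2 - 4*r) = (r - 4)*(r + 3)*(r)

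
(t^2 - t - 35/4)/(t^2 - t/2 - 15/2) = (t - 7/2)/(t - 3)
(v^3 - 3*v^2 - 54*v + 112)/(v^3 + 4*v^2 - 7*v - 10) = (v^2 - v - 56)/(v^2 + 6*v + 5)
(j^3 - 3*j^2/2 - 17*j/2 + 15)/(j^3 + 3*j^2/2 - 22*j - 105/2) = (2*j^2 - 9*j + 10)/(2*j^2 - 3*j - 35)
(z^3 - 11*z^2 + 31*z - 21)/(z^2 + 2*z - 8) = (z^3 - 11*z^2 + 31*z - 21)/(z^2 + 2*z - 8)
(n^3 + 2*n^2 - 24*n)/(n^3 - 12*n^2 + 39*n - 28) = n*(n + 6)/(n^2 - 8*n + 7)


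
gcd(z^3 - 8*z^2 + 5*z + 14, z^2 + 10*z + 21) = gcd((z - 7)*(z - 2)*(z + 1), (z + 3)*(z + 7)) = 1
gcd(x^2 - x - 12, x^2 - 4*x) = x - 4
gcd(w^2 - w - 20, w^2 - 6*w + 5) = w - 5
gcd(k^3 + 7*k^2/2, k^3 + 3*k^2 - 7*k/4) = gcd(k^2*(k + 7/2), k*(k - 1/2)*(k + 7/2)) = k^2 + 7*k/2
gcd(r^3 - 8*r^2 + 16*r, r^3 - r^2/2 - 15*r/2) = r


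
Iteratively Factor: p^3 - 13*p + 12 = (p - 3)*(p^2 + 3*p - 4) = (p - 3)*(p - 1)*(p + 4)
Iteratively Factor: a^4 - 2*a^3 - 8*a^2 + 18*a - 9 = (a - 1)*(a^3 - a^2 - 9*a + 9) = (a - 1)^2*(a^2 - 9) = (a - 3)*(a - 1)^2*(a + 3)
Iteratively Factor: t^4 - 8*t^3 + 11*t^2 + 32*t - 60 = (t + 2)*(t^3 - 10*t^2 + 31*t - 30) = (t - 3)*(t + 2)*(t^2 - 7*t + 10) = (t - 5)*(t - 3)*(t + 2)*(t - 2)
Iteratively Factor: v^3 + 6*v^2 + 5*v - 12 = (v + 3)*(v^2 + 3*v - 4) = (v + 3)*(v + 4)*(v - 1)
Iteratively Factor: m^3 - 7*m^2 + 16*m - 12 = (m - 3)*(m^2 - 4*m + 4) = (m - 3)*(m - 2)*(m - 2)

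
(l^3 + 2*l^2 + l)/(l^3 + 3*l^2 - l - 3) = l*(l + 1)/(l^2 + 2*l - 3)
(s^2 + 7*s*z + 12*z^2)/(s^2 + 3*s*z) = (s + 4*z)/s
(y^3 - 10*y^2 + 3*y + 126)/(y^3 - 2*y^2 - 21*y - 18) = (y - 7)/(y + 1)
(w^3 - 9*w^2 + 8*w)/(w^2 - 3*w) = (w^2 - 9*w + 8)/(w - 3)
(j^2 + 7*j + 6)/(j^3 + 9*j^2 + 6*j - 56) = (j^2 + 7*j + 6)/(j^3 + 9*j^2 + 6*j - 56)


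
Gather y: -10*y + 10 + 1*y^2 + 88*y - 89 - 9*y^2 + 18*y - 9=-8*y^2 + 96*y - 88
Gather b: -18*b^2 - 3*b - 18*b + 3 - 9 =-18*b^2 - 21*b - 6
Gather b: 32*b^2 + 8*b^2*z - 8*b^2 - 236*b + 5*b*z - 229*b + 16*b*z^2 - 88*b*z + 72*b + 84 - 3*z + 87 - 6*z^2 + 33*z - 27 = b^2*(8*z + 24) + b*(16*z^2 - 83*z - 393) - 6*z^2 + 30*z + 144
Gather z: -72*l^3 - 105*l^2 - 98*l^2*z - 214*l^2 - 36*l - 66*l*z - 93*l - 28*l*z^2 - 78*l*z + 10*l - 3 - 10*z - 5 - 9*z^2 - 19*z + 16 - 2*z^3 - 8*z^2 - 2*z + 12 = -72*l^3 - 319*l^2 - 119*l - 2*z^3 + z^2*(-28*l - 17) + z*(-98*l^2 - 144*l - 31) + 20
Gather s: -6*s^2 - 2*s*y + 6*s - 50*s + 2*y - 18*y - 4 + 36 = -6*s^2 + s*(-2*y - 44) - 16*y + 32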